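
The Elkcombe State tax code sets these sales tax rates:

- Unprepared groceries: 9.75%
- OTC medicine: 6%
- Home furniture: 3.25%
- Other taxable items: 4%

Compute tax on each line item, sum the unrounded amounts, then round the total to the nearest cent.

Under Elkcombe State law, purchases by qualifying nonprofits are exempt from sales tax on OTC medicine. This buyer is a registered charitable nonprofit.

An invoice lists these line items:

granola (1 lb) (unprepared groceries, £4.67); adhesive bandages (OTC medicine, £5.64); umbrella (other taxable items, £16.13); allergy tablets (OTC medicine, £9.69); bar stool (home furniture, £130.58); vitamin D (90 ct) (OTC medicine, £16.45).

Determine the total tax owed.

Granola (1 lb) £4.67: unprepared groceries → 9.75% → £0.455325
Adhesive bandages £5.64: OTC medicine, buyer-exempt → 0% → £0.00
Umbrella £16.13: other taxable items → 4% → £0.6452
Allergy tablets £9.69: OTC medicine, buyer-exempt → 0% → £0.00
Bar stool £130.58: home furniture → 3.25% → £4.24385
Vitamin D (90 ct) £16.45: OTC medicine, buyer-exempt → 0% → £0.00
Unrounded tax sum = £5.344375 → £5.34

£5.34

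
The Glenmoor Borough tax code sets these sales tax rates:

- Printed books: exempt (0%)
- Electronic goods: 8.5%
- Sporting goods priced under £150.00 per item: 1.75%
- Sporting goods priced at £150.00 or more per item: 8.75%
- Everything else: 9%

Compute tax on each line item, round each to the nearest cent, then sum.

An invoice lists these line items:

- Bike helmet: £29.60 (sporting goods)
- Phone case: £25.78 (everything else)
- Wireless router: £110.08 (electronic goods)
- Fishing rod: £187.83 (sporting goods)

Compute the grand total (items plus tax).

£381.93

Bike helmet £29.60: sporting goods, under £150.00 → 1.75% → £0.52
Phone case £25.78: everything else → 9% → £2.32
Wireless router £110.08: electronic goods → 8.5% → £9.36
Fishing rod £187.83: sporting goods, £150.00 or more → 8.75% → £16.44
Subtotal = £353.29; tax = £28.64; total due = £381.93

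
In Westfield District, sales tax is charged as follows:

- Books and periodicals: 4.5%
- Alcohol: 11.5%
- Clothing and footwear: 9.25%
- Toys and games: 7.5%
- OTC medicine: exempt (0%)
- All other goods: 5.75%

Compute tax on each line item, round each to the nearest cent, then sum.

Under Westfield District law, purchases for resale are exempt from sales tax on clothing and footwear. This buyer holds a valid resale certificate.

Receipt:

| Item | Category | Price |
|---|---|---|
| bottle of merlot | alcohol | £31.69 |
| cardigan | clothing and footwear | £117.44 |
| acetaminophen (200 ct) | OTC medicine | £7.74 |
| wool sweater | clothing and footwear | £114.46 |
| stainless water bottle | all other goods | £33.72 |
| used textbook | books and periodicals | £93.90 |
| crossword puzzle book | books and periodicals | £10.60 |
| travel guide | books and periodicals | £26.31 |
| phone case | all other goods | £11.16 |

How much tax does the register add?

Bottle of merlot £31.69: alcohol → 11.5% → £3.64
Cardigan £117.44: clothing and footwear, buyer-exempt → 0% → £0.00
Acetaminophen (200 ct) £7.74: OTC medicine → 0% → £0.00
Wool sweater £114.46: clothing and footwear, buyer-exempt → 0% → £0.00
Stainless water bottle £33.72: all other goods → 5.75% → £1.94
Used textbook £93.90: books and periodicals → 4.5% → £4.23
Crossword puzzle book £10.60: books and periodicals → 4.5% → £0.48
Travel guide £26.31: books and periodicals → 4.5% → £1.18
Phone case £11.16: all other goods → 5.75% → £0.64
Total tax = £3.64 + £1.94 + £4.23 + £0.48 + £1.18 + £0.64 = £12.11

£12.11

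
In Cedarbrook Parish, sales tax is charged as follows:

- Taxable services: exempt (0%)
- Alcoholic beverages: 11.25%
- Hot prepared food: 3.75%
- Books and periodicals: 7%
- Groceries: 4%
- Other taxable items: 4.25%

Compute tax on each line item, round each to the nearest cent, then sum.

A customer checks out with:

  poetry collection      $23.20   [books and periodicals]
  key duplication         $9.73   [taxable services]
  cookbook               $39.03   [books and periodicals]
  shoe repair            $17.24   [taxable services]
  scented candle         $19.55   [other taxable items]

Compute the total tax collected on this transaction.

Poetry collection $23.20: books and periodicals → 7% → $1.62
Key duplication $9.73: taxable services → 0% → $0.00
Cookbook $39.03: books and periodicals → 7% → $2.73
Shoe repair $17.24: taxable services → 0% → $0.00
Scented candle $19.55: other taxable items → 4.25% → $0.83
Total tax = $1.62 + $2.73 + $0.83 = $5.18

$5.18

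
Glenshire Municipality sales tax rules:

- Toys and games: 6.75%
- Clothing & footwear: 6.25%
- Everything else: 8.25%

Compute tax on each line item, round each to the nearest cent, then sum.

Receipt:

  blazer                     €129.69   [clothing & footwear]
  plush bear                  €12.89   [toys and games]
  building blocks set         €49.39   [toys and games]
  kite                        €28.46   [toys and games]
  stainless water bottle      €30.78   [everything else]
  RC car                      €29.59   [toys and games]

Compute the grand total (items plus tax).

Blazer €129.69: clothing & footwear → 6.25% → €8.11
Plush bear €12.89: toys and games → 6.75% → €0.87
Building blocks set €49.39: toys and games → 6.75% → €3.33
Kite €28.46: toys and games → 6.75% → €1.92
Stainless water bottle €30.78: everything else → 8.25% → €2.54
RC car €29.59: toys and games → 6.75% → €2.00
Subtotal = €280.80; tax = €18.77; total due = €299.57

€299.57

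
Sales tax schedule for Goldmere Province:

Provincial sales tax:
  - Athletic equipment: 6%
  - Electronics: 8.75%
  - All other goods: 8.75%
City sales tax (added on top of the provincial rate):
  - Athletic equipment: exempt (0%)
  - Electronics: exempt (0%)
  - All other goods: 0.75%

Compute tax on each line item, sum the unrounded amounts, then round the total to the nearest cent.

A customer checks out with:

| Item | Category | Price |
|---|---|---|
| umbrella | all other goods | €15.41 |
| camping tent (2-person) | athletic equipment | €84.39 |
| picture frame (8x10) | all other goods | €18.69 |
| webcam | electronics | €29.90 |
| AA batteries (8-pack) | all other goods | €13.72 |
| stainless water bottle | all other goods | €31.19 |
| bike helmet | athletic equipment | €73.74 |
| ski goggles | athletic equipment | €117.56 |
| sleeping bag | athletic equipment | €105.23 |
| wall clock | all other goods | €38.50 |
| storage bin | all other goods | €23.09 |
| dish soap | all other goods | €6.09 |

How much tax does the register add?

€39.41

Umbrella €15.41: all other goods → 8.75% + 0.75% city = 9.5% → €1.46395
Camping tent (2-person) €84.39: athletic equipment → 6% + 0% city = 6% → €5.0634
Picture frame (8x10) €18.69: all other goods → 8.75% + 0.75% city = 9.5% → €1.77555
Webcam €29.90: electronics → 8.75% + 0% city = 8.75% → €2.61625
AA batteries (8-pack) €13.72: all other goods → 8.75% + 0.75% city = 9.5% → €1.3034
Stainless water bottle €31.19: all other goods → 8.75% + 0.75% city = 9.5% → €2.96305
Bike helmet €73.74: athletic equipment → 6% + 0% city = 6% → €4.4244
Ski goggles €117.56: athletic equipment → 6% + 0% city = 6% → €7.0536
Sleeping bag €105.23: athletic equipment → 6% + 0% city = 6% → €6.3138
Wall clock €38.50: all other goods → 8.75% + 0.75% city = 9.5% → €3.6575
Storage bin €23.09: all other goods → 8.75% + 0.75% city = 9.5% → €2.19355
Dish soap €6.09: all other goods → 8.75% + 0.75% city = 9.5% → €0.57855
Unrounded tax sum = €39.407 → €39.41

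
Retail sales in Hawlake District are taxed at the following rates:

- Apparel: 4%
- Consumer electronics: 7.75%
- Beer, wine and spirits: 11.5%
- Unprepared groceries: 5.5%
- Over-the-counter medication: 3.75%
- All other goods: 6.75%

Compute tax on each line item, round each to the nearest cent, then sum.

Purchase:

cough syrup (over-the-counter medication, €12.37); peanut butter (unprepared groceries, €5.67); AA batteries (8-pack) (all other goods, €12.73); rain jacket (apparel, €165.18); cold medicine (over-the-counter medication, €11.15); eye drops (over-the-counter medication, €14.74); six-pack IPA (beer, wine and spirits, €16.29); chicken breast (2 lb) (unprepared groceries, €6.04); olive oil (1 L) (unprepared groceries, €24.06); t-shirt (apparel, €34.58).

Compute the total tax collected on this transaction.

€14.11

Cough syrup €12.37: over-the-counter medication → 3.75% → €0.46
Peanut butter €5.67: unprepared groceries → 5.5% → €0.31
AA batteries (8-pack) €12.73: all other goods → 6.75% → €0.86
Rain jacket €165.18: apparel → 4% → €6.61
Cold medicine €11.15: over-the-counter medication → 3.75% → €0.42
Eye drops €14.74: over-the-counter medication → 3.75% → €0.55
Six-pack IPA €16.29: beer, wine and spirits → 11.5% → €1.87
Chicken breast (2 lb) €6.04: unprepared groceries → 5.5% → €0.33
Olive oil (1 L) €24.06: unprepared groceries → 5.5% → €1.32
T-shirt €34.58: apparel → 4% → €1.38
Total tax = €0.46 + €0.31 + €0.86 + €6.61 + €0.42 + €0.55 + €1.87 + €0.33 + €1.32 + €1.38 = €14.11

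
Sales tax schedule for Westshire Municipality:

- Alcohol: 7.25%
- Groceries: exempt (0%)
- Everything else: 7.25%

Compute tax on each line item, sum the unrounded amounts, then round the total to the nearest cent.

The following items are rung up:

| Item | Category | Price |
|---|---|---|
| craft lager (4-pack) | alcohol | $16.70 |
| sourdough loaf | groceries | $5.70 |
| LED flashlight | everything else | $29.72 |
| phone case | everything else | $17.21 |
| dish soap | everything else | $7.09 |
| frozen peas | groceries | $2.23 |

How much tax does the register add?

$5.13

Craft lager (4-pack) $16.70: alcohol → 7.25% → $1.21075
Sourdough loaf $5.70: groceries → 0% → $0.00
LED flashlight $29.72: everything else → 7.25% → $2.1547
Phone case $17.21: everything else → 7.25% → $1.247725
Dish soap $7.09: everything else → 7.25% → $0.514025
Frozen peas $2.23: groceries → 0% → $0.00
Unrounded tax sum = $5.1272 → $5.13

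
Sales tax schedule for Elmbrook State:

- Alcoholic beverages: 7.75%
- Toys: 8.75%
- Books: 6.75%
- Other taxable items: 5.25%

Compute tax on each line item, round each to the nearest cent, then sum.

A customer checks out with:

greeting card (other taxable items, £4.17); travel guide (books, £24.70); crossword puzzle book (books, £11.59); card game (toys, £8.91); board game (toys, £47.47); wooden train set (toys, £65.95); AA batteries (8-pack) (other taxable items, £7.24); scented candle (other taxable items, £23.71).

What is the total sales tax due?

£14.99

Greeting card £4.17: other taxable items → 5.25% → £0.22
Travel guide £24.70: books → 6.75% → £1.67
Crossword puzzle book £11.59: books → 6.75% → £0.78
Card game £8.91: toys → 8.75% → £0.78
Board game £47.47: toys → 8.75% → £4.15
Wooden train set £65.95: toys → 8.75% → £5.77
AA batteries (8-pack) £7.24: other taxable items → 5.25% → £0.38
Scented candle £23.71: other taxable items → 5.25% → £1.24
Total tax = £0.22 + £1.67 + £0.78 + £0.78 + £4.15 + £5.77 + £0.38 + £1.24 = £14.99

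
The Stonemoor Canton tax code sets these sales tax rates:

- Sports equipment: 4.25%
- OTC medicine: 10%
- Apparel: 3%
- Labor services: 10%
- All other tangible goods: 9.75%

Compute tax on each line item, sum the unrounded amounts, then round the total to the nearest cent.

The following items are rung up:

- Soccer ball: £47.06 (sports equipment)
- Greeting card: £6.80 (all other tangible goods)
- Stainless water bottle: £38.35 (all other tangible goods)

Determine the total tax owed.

£6.40

Soccer ball £47.06: sports equipment → 4.25% → £2.00005
Greeting card £6.80: all other tangible goods → 9.75% → £0.663
Stainless water bottle £38.35: all other tangible goods → 9.75% → £3.739125
Unrounded tax sum = £6.402175 → £6.40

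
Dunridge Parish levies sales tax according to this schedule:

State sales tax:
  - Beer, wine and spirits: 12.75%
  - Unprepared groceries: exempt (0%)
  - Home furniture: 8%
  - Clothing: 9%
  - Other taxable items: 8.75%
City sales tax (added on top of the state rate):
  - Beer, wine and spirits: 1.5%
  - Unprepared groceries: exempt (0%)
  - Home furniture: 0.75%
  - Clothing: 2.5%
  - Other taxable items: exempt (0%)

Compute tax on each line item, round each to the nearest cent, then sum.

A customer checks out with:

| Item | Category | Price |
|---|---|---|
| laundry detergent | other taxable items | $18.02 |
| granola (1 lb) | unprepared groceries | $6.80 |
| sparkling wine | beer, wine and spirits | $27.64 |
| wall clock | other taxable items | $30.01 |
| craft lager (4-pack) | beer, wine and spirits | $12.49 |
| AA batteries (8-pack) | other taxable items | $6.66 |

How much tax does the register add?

Laundry detergent $18.02: other taxable items → 8.75% + 0% city = 8.75% → $1.58
Granola (1 lb) $6.80: unprepared groceries → 0% + 0% city = 0% → $0.00
Sparkling wine $27.64: beer, wine and spirits → 12.75% + 1.5% city = 14.25% → $3.94
Wall clock $30.01: other taxable items → 8.75% + 0% city = 8.75% → $2.63
Craft lager (4-pack) $12.49: beer, wine and spirits → 12.75% + 1.5% city = 14.25% → $1.78
AA batteries (8-pack) $6.66: other taxable items → 8.75% + 0% city = 8.75% → $0.58
Total tax = $1.58 + $3.94 + $2.63 + $1.78 + $0.58 = $10.51

$10.51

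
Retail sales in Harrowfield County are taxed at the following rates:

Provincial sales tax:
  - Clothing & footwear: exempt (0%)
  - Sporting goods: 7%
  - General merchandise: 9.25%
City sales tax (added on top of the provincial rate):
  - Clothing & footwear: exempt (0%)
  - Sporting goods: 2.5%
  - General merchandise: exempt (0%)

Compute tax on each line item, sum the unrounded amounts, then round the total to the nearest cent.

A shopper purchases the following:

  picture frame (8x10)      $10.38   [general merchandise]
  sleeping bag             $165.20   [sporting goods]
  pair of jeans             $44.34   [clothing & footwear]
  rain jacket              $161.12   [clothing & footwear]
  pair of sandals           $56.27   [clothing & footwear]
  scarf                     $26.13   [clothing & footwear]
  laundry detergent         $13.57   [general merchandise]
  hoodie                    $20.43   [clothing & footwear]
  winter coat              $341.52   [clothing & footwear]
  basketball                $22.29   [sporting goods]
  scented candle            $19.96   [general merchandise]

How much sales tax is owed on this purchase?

Picture frame (8x10) $10.38: general merchandise → 9.25% + 0% city = 9.25% → $0.96015
Sleeping bag $165.20: sporting goods → 7% + 2.5% city = 9.5% → $15.694
Pair of jeans $44.34: clothing & footwear → 0% + 0% city = 0% → $0.00
Rain jacket $161.12: clothing & footwear → 0% + 0% city = 0% → $0.00
Pair of sandals $56.27: clothing & footwear → 0% + 0% city = 0% → $0.00
Scarf $26.13: clothing & footwear → 0% + 0% city = 0% → $0.00
Laundry detergent $13.57: general merchandise → 9.25% + 0% city = 9.25% → $1.255225
Hoodie $20.43: clothing & footwear → 0% + 0% city = 0% → $0.00
Winter coat $341.52: clothing & footwear → 0% + 0% city = 0% → $0.00
Basketball $22.29: sporting goods → 7% + 2.5% city = 9.5% → $2.11755
Scented candle $19.96: general merchandise → 9.25% + 0% city = 9.25% → $1.8463
Unrounded tax sum = $21.873225 → $21.87

$21.87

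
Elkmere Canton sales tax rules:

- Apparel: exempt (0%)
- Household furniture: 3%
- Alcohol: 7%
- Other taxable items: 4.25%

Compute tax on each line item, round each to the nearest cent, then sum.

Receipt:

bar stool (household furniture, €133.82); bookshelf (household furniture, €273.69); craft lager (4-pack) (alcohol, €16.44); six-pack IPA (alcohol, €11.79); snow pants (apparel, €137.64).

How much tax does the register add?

Bar stool €133.82: household furniture → 3% → €4.01
Bookshelf €273.69: household furniture → 3% → €8.21
Craft lager (4-pack) €16.44: alcohol → 7% → €1.15
Six-pack IPA €11.79: alcohol → 7% → €0.83
Snow pants €137.64: apparel → 0% → €0.00
Total tax = €4.01 + €8.21 + €1.15 + €0.83 = €14.20

€14.20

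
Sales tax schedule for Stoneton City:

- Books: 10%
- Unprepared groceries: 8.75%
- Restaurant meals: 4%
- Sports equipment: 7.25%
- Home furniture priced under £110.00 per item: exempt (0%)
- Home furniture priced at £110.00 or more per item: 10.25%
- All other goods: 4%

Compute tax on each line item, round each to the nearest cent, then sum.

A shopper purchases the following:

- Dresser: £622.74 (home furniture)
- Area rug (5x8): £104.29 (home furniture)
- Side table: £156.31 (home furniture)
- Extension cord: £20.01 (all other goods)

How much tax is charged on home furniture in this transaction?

Dresser £622.74: home furniture, £110.00 or more → 10.25% → £63.83
Area rug (5x8) £104.29: home furniture, under £110.00 → 0% → £0.00
Side table £156.31: home furniture, £110.00 or more → 10.25% → £16.02
Tax on home furniture = £63.83 + £0.00 + £16.02 = £79.85

£79.85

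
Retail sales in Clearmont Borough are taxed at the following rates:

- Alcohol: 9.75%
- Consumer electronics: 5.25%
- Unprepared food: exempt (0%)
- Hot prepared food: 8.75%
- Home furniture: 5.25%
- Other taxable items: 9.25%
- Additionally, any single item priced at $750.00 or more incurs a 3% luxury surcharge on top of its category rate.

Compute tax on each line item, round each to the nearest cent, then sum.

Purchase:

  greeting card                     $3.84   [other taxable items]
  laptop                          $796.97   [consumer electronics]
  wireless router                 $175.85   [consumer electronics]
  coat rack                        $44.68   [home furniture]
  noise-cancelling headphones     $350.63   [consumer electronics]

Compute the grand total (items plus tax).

$1468.07

Greeting card $3.84: other taxable items → 9.25% → $0.36
Laptop $796.97: consumer electronics → 5.25% + 3% surcharge = 8.25% → $65.75
Wireless router $175.85: consumer electronics → 5.25% → $9.23
Coat rack $44.68: home furniture → 5.25% → $2.35
Noise-cancelling headphones $350.63: consumer electronics → 5.25% → $18.41
Subtotal = $1371.97; tax = $96.10; total due = $1468.07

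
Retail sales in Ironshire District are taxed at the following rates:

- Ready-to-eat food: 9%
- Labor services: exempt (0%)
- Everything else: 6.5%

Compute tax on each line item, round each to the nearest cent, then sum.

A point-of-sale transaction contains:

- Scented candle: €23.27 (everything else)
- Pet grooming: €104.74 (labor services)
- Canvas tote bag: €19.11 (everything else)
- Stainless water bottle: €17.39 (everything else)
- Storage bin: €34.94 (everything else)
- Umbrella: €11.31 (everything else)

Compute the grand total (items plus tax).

Scented candle €23.27: everything else → 6.5% → €1.51
Pet grooming €104.74: labor services → 0% → €0.00
Canvas tote bag €19.11: everything else → 6.5% → €1.24
Stainless water bottle €17.39: everything else → 6.5% → €1.13
Storage bin €34.94: everything else → 6.5% → €2.27
Umbrella €11.31: everything else → 6.5% → €0.74
Subtotal = €210.76; tax = €6.89; total due = €217.65

€217.65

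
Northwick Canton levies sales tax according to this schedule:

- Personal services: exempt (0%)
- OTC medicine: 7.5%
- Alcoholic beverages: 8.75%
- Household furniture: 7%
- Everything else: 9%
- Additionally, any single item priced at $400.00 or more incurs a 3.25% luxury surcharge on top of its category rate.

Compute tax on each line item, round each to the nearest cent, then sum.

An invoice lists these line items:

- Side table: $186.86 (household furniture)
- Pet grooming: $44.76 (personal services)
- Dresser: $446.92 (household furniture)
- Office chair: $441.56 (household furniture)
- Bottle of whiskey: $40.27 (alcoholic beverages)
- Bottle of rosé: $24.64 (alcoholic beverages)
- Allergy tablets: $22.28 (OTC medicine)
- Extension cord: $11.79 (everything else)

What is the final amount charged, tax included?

Side table $186.86: household furniture → 7% → $13.08
Pet grooming $44.76: personal services → 0% → $0.00
Dresser $446.92: household furniture → 7% + 3.25% surcharge = 10.25% → $45.81
Office chair $441.56: household furniture → 7% + 3.25% surcharge = 10.25% → $45.26
Bottle of whiskey $40.27: alcoholic beverages → 8.75% → $3.52
Bottle of rosé $24.64: alcoholic beverages → 8.75% → $2.16
Allergy tablets $22.28: OTC medicine → 7.5% → $1.67
Extension cord $11.79: everything else → 9% → $1.06
Subtotal = $1219.08; tax = $112.56; total due = $1331.64

$1331.64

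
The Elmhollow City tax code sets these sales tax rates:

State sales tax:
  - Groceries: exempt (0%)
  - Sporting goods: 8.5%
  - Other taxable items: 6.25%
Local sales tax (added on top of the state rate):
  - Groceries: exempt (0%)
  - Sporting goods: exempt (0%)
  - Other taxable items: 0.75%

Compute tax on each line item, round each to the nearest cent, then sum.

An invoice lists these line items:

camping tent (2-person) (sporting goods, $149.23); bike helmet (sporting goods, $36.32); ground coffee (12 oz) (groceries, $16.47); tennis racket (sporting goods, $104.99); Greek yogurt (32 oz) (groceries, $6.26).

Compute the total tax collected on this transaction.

Camping tent (2-person) $149.23: sporting goods → 8.5% + 0% local = 8.5% → $12.68
Bike helmet $36.32: sporting goods → 8.5% + 0% local = 8.5% → $3.09
Ground coffee (12 oz) $16.47: groceries → 0% + 0% local = 0% → $0.00
Tennis racket $104.99: sporting goods → 8.5% + 0% local = 8.5% → $8.92
Greek yogurt (32 oz) $6.26: groceries → 0% + 0% local = 0% → $0.00
Total tax = $12.68 + $3.09 + $8.92 = $24.69

$24.69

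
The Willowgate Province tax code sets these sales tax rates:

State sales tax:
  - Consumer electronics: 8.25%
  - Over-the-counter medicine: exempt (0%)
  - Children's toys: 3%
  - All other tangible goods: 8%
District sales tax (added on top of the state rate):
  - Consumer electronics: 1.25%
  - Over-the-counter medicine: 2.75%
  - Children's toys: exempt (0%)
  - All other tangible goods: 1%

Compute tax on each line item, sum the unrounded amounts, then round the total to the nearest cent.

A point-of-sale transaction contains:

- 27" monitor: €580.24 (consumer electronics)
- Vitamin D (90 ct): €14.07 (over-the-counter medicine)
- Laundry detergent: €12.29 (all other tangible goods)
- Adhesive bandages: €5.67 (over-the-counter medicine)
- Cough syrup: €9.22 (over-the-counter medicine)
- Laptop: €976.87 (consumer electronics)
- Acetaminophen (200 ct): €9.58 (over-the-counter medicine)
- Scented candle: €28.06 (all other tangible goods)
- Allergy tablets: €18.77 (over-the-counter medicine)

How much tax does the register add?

€153.13

27" monitor €580.24: consumer electronics → 8.25% + 1.25% district = 9.5% → €55.1228
Vitamin D (90 ct) €14.07: over-the-counter medicine → 0% + 2.75% district = 2.75% → €0.386925
Laundry detergent €12.29: all other tangible goods → 8% + 1% district = 9% → €1.1061
Adhesive bandages €5.67: over-the-counter medicine → 0% + 2.75% district = 2.75% → €0.155925
Cough syrup €9.22: over-the-counter medicine → 0% + 2.75% district = 2.75% → €0.25355
Laptop €976.87: consumer electronics → 8.25% + 1.25% district = 9.5% → €92.80265
Acetaminophen (200 ct) €9.58: over-the-counter medicine → 0% + 2.75% district = 2.75% → €0.26345
Scented candle €28.06: all other tangible goods → 8% + 1% district = 9% → €2.5254
Allergy tablets €18.77: over-the-counter medicine → 0% + 2.75% district = 2.75% → €0.516175
Unrounded tax sum = €153.132975 → €153.13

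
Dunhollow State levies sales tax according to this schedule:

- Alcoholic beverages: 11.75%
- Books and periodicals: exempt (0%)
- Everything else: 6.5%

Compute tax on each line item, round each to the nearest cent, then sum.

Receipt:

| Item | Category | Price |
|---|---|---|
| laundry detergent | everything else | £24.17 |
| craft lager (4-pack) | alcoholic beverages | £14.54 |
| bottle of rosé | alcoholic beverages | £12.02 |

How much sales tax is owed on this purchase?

£4.69

Laundry detergent £24.17: everything else → 6.5% → £1.57
Craft lager (4-pack) £14.54: alcoholic beverages → 11.75% → £1.71
Bottle of rosé £12.02: alcoholic beverages → 11.75% → £1.41
Total tax = £1.57 + £1.71 + £1.41 = £4.69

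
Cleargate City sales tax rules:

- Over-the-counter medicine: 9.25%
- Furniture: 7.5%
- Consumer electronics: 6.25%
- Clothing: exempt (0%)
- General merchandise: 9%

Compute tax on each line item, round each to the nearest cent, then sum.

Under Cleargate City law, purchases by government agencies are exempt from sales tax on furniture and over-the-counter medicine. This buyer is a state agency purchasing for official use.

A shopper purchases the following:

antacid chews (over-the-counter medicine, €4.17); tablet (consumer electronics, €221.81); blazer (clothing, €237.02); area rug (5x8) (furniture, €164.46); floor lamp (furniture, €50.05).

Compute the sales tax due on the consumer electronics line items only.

€13.86

Tablet €221.81: consumer electronics → 6.25% → €13.86
Tax on consumer electronics = €13.86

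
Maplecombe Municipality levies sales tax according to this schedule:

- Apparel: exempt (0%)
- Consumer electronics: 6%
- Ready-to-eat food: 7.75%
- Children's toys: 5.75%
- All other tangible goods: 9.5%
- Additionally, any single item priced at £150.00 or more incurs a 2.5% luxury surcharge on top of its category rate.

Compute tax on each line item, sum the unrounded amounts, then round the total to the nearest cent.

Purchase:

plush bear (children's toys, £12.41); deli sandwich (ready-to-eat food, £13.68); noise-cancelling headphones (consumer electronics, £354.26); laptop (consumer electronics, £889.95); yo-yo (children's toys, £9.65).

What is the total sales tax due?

£108.09

Plush bear £12.41: children's toys → 5.75% → £0.713575
Deli sandwich £13.68: ready-to-eat food → 7.75% → £1.0602
Noise-cancelling headphones £354.26: consumer electronics → 6% + 2.5% surcharge = 8.5% → £30.1121
Laptop £889.95: consumer electronics → 6% + 2.5% surcharge = 8.5% → £75.64575
Yo-yo £9.65: children's toys → 5.75% → £0.554875
Unrounded tax sum = £108.0865 → £108.09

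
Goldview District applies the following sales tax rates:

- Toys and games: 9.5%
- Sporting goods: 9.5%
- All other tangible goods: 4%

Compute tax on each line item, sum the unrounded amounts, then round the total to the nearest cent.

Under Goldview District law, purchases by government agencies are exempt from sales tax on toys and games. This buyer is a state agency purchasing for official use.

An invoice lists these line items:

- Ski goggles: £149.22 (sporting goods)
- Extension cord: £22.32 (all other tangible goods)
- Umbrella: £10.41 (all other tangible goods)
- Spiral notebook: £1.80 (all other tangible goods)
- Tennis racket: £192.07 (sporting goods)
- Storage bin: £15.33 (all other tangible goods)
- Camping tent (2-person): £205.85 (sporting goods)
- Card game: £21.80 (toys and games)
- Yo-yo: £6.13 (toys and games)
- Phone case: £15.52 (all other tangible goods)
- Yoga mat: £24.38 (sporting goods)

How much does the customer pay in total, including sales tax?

Ski goggles £149.22: sporting goods → 9.5% → £14.1759
Extension cord £22.32: all other tangible goods → 4% → £0.8928
Umbrella £10.41: all other tangible goods → 4% → £0.4164
Spiral notebook £1.80: all other tangible goods → 4% → £0.072
Tennis racket £192.07: sporting goods → 9.5% → £18.24665
Storage bin £15.33: all other tangible goods → 4% → £0.6132
Camping tent (2-person) £205.85: sporting goods → 9.5% → £19.55575
Card game £21.80: toys and games, buyer-exempt → 0% → £0.00
Yo-yo £6.13: toys and games, buyer-exempt → 0% → £0.00
Phone case £15.52: all other tangible goods → 4% → £0.6208
Yoga mat £24.38: sporting goods → 9.5% → £2.3161
Subtotal = £664.83; unrounded tax = £56.9096 → £56.91; total due = £721.74

£721.74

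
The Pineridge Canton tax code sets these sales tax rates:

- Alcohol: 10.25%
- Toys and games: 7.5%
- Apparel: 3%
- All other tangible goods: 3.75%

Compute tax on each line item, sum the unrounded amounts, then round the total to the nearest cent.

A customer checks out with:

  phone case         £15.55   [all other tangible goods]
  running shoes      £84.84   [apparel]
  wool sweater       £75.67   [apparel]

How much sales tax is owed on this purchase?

Phone case £15.55: all other tangible goods → 3.75% → £0.583125
Running shoes £84.84: apparel → 3% → £2.5452
Wool sweater £75.67: apparel → 3% → £2.2701
Unrounded tax sum = £5.398425 → £5.40

£5.40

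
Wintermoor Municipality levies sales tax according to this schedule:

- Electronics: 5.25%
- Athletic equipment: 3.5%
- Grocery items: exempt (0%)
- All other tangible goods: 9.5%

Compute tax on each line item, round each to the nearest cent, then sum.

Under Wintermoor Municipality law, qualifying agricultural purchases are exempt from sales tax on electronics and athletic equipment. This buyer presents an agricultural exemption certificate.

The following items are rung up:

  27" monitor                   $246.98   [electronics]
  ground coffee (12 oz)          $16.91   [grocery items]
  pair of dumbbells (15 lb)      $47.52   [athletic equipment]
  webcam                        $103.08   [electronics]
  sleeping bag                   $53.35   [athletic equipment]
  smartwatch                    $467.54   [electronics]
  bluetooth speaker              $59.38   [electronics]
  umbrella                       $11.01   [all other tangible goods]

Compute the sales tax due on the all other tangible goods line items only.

$1.05

Umbrella $11.01: all other tangible goods → 9.5% → $1.05
Tax on all other tangible goods = $1.05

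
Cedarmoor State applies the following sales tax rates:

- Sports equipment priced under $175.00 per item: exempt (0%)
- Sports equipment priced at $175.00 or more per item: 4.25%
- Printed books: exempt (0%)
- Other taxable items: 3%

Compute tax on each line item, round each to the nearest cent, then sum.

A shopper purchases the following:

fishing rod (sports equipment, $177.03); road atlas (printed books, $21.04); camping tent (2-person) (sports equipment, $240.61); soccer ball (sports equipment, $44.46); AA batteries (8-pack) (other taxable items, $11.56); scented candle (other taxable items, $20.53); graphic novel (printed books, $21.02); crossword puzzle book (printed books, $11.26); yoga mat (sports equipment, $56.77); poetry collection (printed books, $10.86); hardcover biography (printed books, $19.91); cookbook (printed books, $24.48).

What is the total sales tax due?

Fishing rod $177.03: sports equipment, $175.00 or more → 4.25% → $7.52
Road atlas $21.04: printed books → 0% → $0.00
Camping tent (2-person) $240.61: sports equipment, $175.00 or more → 4.25% → $10.23
Soccer ball $44.46: sports equipment, under $175.00 → 0% → $0.00
AA batteries (8-pack) $11.56: other taxable items → 3% → $0.35
Scented candle $20.53: other taxable items → 3% → $0.62
Graphic novel $21.02: printed books → 0% → $0.00
Crossword puzzle book $11.26: printed books → 0% → $0.00
Yoga mat $56.77: sports equipment, under $175.00 → 0% → $0.00
Poetry collection $10.86: printed books → 0% → $0.00
Hardcover biography $19.91: printed books → 0% → $0.00
Cookbook $24.48: printed books → 0% → $0.00
Total tax = $7.52 + $10.23 + $0.35 + $0.62 = $18.72

$18.72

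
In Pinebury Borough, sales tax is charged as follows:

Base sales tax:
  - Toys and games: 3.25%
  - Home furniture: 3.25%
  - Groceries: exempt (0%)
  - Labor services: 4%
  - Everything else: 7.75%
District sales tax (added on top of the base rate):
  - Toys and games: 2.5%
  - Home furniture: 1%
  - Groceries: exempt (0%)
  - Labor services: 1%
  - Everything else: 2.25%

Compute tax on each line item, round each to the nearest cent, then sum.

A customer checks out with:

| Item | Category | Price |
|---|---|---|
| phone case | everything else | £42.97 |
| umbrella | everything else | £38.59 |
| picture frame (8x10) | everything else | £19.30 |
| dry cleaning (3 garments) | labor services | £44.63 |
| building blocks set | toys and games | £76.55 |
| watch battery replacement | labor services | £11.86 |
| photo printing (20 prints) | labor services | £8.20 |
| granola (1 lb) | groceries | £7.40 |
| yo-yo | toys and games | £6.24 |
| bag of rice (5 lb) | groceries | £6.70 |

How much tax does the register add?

£18.08

Phone case £42.97: everything else → 7.75% + 2.25% district = 10% → £4.30
Umbrella £38.59: everything else → 7.75% + 2.25% district = 10% → £3.86
Picture frame (8x10) £19.30: everything else → 7.75% + 2.25% district = 10% → £1.93
Dry cleaning (3 garments) £44.63: labor services → 4% + 1% district = 5% → £2.23
Building blocks set £76.55: toys and games → 3.25% + 2.5% district = 5.75% → £4.40
Watch battery replacement £11.86: labor services → 4% + 1% district = 5% → £0.59
Photo printing (20 prints) £8.20: labor services → 4% + 1% district = 5% → £0.41
Granola (1 lb) £7.40: groceries → 0% + 0% district = 0% → £0.00
Yo-yo £6.24: toys and games → 3.25% + 2.5% district = 5.75% → £0.36
Bag of rice (5 lb) £6.70: groceries → 0% + 0% district = 0% → £0.00
Total tax = £4.30 + £3.86 + £1.93 + £2.23 + £4.40 + £0.59 + £0.41 + £0.36 = £18.08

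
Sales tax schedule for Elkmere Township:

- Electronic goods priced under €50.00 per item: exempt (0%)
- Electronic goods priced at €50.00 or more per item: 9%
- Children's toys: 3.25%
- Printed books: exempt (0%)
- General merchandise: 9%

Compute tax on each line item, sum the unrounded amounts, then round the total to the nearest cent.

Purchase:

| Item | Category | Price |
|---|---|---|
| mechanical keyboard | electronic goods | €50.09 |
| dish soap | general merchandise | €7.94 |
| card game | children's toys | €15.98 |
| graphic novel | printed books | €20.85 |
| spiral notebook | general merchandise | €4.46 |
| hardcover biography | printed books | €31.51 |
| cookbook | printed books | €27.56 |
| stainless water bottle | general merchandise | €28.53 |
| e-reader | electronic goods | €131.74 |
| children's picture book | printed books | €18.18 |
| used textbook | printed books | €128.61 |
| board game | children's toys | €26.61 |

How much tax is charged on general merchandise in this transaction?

€3.68

Dish soap €7.94: general merchandise → 9% → €0.7146
Spiral notebook €4.46: general merchandise → 9% → €0.4014
Stainless water bottle €28.53: general merchandise → 9% → €2.5677
Tax on general merchandise: unrounded sum = €3.6837 → €3.68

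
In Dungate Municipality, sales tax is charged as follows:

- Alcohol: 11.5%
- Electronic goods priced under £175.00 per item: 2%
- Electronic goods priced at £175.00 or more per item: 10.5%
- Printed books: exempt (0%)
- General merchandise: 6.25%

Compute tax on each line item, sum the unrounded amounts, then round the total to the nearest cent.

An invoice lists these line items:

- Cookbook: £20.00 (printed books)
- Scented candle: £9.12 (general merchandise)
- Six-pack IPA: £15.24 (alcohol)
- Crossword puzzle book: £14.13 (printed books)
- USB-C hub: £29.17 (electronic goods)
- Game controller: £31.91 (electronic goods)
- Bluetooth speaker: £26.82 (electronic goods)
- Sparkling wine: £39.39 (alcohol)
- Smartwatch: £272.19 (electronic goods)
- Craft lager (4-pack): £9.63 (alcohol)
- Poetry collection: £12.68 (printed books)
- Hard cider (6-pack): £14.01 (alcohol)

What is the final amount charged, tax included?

£534.20

Cookbook £20.00: printed books → 0% → £0.00
Scented candle £9.12: general merchandise → 6.25% → £0.57
Six-pack IPA £15.24: alcohol → 11.5% → £1.7526
Crossword puzzle book £14.13: printed books → 0% → £0.00
USB-C hub £29.17: electronic goods, under £175.00 → 2% → £0.5834
Game controller £31.91: electronic goods, under £175.00 → 2% → £0.6382
Bluetooth speaker £26.82: electronic goods, under £175.00 → 2% → £0.5364
Sparkling wine £39.39: alcohol → 11.5% → £4.52985
Smartwatch £272.19: electronic goods, £175.00 or more → 10.5% → £28.57995
Craft lager (4-pack) £9.63: alcohol → 11.5% → £1.10745
Poetry collection £12.68: printed books → 0% → £0.00
Hard cider (6-pack) £14.01: alcohol → 11.5% → £1.61115
Subtotal = £494.29; unrounded tax = £39.909 → £39.91; total due = £534.20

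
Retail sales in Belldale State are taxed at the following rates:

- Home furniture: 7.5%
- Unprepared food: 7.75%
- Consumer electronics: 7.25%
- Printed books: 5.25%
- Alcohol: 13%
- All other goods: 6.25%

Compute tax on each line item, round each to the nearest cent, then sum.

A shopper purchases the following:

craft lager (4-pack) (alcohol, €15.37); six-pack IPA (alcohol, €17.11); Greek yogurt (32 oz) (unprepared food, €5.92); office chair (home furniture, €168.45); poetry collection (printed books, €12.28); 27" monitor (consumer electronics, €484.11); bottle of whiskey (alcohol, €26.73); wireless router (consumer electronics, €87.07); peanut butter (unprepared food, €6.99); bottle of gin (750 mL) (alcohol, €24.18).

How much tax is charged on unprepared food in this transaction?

€1.00

Greek yogurt (32 oz) €5.92: unprepared food → 7.75% → €0.46
Peanut butter €6.99: unprepared food → 7.75% → €0.54
Tax on unprepared food = €0.46 + €0.54 = €1.00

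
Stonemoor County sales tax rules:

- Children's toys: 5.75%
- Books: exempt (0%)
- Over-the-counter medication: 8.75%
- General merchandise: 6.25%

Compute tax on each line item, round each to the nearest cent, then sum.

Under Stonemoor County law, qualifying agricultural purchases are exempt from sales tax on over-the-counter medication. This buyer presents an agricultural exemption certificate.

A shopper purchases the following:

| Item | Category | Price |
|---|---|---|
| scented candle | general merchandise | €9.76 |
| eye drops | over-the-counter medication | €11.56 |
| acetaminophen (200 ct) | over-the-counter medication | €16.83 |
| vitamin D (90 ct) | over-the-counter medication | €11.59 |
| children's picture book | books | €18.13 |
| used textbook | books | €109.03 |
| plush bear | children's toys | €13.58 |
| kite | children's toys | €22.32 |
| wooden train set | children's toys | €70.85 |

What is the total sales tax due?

€6.74

Scented candle €9.76: general merchandise → 6.25% → €0.61
Eye drops €11.56: over-the-counter medication, buyer-exempt → 0% → €0.00
Acetaminophen (200 ct) €16.83: over-the-counter medication, buyer-exempt → 0% → €0.00
Vitamin D (90 ct) €11.59: over-the-counter medication, buyer-exempt → 0% → €0.00
Children's picture book €18.13: books → 0% → €0.00
Used textbook €109.03: books → 0% → €0.00
Plush bear €13.58: children's toys → 5.75% → €0.78
Kite €22.32: children's toys → 5.75% → €1.28
Wooden train set €70.85: children's toys → 5.75% → €4.07
Total tax = €0.61 + €0.78 + €1.28 + €4.07 = €6.74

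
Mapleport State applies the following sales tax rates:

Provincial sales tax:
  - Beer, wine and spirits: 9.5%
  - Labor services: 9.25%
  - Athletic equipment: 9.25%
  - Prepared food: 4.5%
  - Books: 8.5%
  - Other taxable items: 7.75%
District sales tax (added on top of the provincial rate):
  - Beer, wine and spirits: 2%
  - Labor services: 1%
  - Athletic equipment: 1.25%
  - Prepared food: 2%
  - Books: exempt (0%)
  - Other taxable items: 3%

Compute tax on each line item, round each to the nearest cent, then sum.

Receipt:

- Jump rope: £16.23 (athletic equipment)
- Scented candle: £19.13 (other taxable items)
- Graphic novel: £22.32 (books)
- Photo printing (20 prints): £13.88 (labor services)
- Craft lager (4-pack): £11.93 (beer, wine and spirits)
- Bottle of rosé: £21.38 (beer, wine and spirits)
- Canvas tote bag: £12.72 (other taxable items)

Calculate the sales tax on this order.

£12.28

Jump rope £16.23: athletic equipment → 9.25% + 1.25% district = 10.5% → £1.70
Scented candle £19.13: other taxable items → 7.75% + 3% district = 10.75% → £2.06
Graphic novel £22.32: books → 8.5% + 0% district = 8.5% → £1.90
Photo printing (20 prints) £13.88: labor services → 9.25% + 1% district = 10.25% → £1.42
Craft lager (4-pack) £11.93: beer, wine and spirits → 9.5% + 2% district = 11.5% → £1.37
Bottle of rosé £21.38: beer, wine and spirits → 9.5% + 2% district = 11.5% → £2.46
Canvas tote bag £12.72: other taxable items → 7.75% + 3% district = 10.75% → £1.37
Total tax = £1.70 + £2.06 + £1.90 + £1.42 + £1.37 + £2.46 + £1.37 = £12.28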